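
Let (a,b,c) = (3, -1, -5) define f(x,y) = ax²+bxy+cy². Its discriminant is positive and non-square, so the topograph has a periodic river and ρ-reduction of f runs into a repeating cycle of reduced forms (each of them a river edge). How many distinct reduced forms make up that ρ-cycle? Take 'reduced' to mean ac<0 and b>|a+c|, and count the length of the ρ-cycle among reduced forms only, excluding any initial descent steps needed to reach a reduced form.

D = 61, ⌊√D⌋ = 7
descent: ρ → (-5,1,3)
descent: ρ → (3,5,-3)  [lands on river]
river: ρ → (-3,7,1)
river: ρ → (1,7,-3)
river: ρ → (-3,5,3)
river: ρ → (3,7,-1)
river: ρ → (-1,7,3)
ρ-cycle length = 6 (tail of 2 descent steps not counted)

6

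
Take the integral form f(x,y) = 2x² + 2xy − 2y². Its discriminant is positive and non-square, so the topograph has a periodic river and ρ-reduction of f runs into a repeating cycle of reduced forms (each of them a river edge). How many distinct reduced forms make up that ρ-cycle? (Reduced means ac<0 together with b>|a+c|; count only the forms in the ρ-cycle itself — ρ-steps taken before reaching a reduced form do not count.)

D = 20, ⌊√D⌋ = 4
river: ρ → (-2,2,2)
river: ρ → (2,2,-2)
ρ-cycle length = 2 (tail of 0 descent steps not counted)

2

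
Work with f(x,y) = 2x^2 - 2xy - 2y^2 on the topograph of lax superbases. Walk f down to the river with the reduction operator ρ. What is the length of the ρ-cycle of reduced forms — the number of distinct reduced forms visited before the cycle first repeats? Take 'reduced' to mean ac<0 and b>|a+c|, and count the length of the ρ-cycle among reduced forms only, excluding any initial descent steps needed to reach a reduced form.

D = 20, ⌊√D⌋ = 4
descent: ρ → (-2,2,2)  [lands on river]
river: ρ → (2,2,-2)
ρ-cycle length = 2 (tail of 1 descent step not counted)

2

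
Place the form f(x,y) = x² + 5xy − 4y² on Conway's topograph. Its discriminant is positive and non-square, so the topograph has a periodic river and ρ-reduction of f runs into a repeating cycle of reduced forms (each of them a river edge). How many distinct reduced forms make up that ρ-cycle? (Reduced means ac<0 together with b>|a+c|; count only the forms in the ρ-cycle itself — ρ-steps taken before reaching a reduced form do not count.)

D = 41, ⌊√D⌋ = 6
river: ρ → (-4,3,2)
river: ρ → (2,5,-2)
river: ρ → (-2,3,4)
river: ρ → (4,5,-1)
river: ρ → (-1,5,4)
river: ρ → (4,3,-2)
river: ρ → (-2,5,2)
river: ρ → (2,3,-4)
river: ρ → (-4,5,1)
river: ρ → (1,5,-4)
ρ-cycle length = 10 (tail of 0 descent steps not counted)

10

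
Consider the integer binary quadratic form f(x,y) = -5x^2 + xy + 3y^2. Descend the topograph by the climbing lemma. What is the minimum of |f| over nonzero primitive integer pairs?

descent: ρ → (3,5,-3)  [lands on river]
river: ρ → (-3,7,1)
river: ρ → (1,7,-3)
river: ρ → (-3,5,3)
river: ρ → (3,7,-1)
river: ρ → (-1,7,3)
closes: descent 1, river 6
min |a| on river = 1

1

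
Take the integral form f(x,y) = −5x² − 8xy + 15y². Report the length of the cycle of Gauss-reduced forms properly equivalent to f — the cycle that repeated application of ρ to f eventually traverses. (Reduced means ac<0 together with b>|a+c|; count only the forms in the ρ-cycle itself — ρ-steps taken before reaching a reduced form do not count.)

D = 364, ⌊√D⌋ = 19
descent: ρ → (15,8,-5)
descent: ρ → (-5,12,11)  [lands on river]
river: ρ → (11,10,-6)
river: ρ → (-6,14,7)
river: ρ → (7,14,-6)
river: ρ → (-6,10,11)
river: ρ → (11,12,-5)
river: ρ → (-5,18,2)
river: ρ → (2,18,-5)
ρ-cycle length = 8 (tail of 2 descent steps not counted)

8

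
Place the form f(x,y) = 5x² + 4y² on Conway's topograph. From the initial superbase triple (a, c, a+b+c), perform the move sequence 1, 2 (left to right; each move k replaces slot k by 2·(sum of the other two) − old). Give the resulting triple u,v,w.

start (5,4,9) = (f(1,0),f(0,1),f(1,1))
replace slot 1: 2·(4+9) − 5 = 21 → (21,4,9)
replace slot 2: 2·(21+9) − 4 = 56 → (21,56,9)

21,56,9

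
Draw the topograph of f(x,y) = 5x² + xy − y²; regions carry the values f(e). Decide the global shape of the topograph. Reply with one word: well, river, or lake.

D = b²−4ac = 1² − 4·5·(-1) = 21
D > 0 non-square ⇒ indefinite ⇒ periodic river

river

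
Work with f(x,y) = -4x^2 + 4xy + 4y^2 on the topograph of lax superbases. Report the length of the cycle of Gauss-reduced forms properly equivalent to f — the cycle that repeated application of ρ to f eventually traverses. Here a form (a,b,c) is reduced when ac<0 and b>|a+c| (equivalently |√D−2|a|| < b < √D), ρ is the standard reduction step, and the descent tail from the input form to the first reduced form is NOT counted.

D = 80, ⌊√D⌋ = 8
river: ρ → (4,4,-4)
river: ρ → (-4,4,4)
ρ-cycle length = 2 (tail of 0 descent steps not counted)

2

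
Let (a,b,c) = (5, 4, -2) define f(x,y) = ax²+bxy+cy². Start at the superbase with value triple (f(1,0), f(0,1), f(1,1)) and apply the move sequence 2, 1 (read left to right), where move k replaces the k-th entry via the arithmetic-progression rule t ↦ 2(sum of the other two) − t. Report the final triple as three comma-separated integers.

start (5,-2,7) = (f(1,0),f(0,1),f(1,1))
replace slot 2: 2·(5+7) − (-2) = 26 → (5,26,7)
replace slot 1: 2·(26+7) − 5 = 61 → (61,26,7)

61,26,7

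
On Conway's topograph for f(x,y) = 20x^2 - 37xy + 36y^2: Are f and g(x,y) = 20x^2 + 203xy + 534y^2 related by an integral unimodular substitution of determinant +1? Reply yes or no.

D₁ = -1511, D₂ = -1511
f: translate: b→3 (≡-37 mod 40), so (20,-37,36)→(20,3,19)
f: flip: (20,3,19)→(19,-3,20)
f: reduced (well bottom): (19,-3,20) with a≤c, −a<b≤a
g: translate: b→3 (≡203 mod 40), so (20,203,534)→(20,3,19)
g: flip: (20,3,19)→(19,-3,20)
g: reduced (well bottom): (19,-3,20) with a≤c, −a<b≤a
reduced forms (19, -3, 20) vs (19, -3, 20) ⇒ equivalent

yes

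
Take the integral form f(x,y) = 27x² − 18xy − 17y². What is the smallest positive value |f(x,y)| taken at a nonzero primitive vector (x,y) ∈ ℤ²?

descent: ρ → (-17,18,27)  [lands on river]
river: ρ → (27,36,-8)
river: ρ → (-8,44,7)
river: ρ → (7,40,-20)
river: ρ → (-20,40,7)
river: ρ → (7,44,-8)
river: ρ → (-8,36,27)
river: ρ → (27,18,-17)
river: ρ → (-17,16,28)
river: ρ → (28,40,-5)
river: ρ → (-5,40,28)
river: ρ → (28,16,-17)
closes: descent 1, river 12
min |a| on river = 5

5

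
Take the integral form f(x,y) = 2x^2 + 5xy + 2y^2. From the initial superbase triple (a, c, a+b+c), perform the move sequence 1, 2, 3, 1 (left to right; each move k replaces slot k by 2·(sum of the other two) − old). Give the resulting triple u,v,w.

start (2,2,9) = (f(1,0),f(0,1),f(1,1))
replace slot 1: 2·(2+9) − 2 = 20 → (20,2,9)
replace slot 2: 2·(20+9) − 2 = 56 → (20,56,9)
replace slot 3: 2·(20+56) − 9 = 143 → (20,56,143)
replace slot 1: 2·(56+143) − 20 = 378 → (378,56,143)

378,56,143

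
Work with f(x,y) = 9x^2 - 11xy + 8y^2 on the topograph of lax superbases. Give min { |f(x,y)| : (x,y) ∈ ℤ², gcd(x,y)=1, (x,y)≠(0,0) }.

translate: b→7 (≡-11 mod 18), so (9,-11,8)→(9,7,6)
flip: (9,7,6)→(6,-7,9)
translate: b→5 (≡-7 mod 12), so (6,-7,9)→(6,5,8)
reduced (well bottom): (6,5,8) with a≤c, −a<b≤a
well minimum = a = 6

6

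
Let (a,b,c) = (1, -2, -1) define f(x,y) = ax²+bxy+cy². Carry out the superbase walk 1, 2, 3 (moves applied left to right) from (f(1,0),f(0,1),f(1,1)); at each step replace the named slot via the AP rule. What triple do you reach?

start (1,-1,-2) = (f(1,0),f(0,1),f(1,1))
replace slot 1: 2·((-1)+(-2)) − 1 = -7 → (-7,-1,-2)
replace slot 2: 2·((-7)+(-2)) − (-1) = -17 → (-7,-17,-2)
replace slot 3: 2·((-7)+(-17)) − (-2) = -46 → (-7,-17,-46)

-7,-17,-46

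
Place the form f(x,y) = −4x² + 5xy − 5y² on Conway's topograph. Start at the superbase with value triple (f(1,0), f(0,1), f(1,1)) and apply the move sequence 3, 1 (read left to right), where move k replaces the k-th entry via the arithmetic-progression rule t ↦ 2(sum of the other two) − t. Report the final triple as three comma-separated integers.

start (-4,-5,-4) = (f(1,0),f(0,1),f(1,1))
replace slot 3: 2·((-4)+(-5)) − (-4) = -14 → (-4,-5,-14)
replace slot 1: 2·((-5)+(-14)) − (-4) = -34 → (-34,-5,-14)

-34,-5,-14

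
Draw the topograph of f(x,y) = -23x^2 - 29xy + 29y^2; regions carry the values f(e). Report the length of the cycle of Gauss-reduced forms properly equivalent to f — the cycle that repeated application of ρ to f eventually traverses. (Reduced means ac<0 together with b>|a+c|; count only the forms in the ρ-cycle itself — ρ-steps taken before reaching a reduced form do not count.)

D = 3509, ⌊√D⌋ = 59
descent: ρ → (29,29,-23)  [lands on river]
river: ρ → (-23,17,35)
river: ρ → (35,53,-5)
river: ρ → (-5,57,13)
river: ρ → (13,47,-25)
river: ρ → (-25,53,7)
river: ρ → (7,59,-1)
river: ρ → (-1,59,7)
river: ρ → (7,53,-25)
river: ρ → (-25,47,13)
river: ρ → (13,57,-5)
river: ρ → (-5,53,35)
river: ρ → (35,17,-23)
river: ρ → (-23,29,29)
ρ-cycle length = 14 (tail of 1 descent step not counted)

14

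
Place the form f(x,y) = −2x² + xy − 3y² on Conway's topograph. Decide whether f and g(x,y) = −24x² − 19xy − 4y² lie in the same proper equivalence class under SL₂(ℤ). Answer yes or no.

D₁ = -23, D₂ = -23
f is negative-definite; reduce −f:
−f: reduced (well bottom): (2,-1,3) with a≤c, −a<b≤a
flip sign back: reduced form of f is (-2,1,-3)
g is negative-definite; reduce −g:
−g: flip: (24,19,4)→(4,-19,24)
−g: translate: b→-3 (≡-19 mod 8), so (4,-19,24)→(4,-3,2)
−g: flip: (4,-3,2)→(2,3,4)
−g: translate: b→-1 (≡3 mod 4), so (2,3,4)→(2,-1,3)
−g: reduced (well bottom): (2,-1,3) with a≤c, −a<b≤a
flip sign back: reduced form of g is (-2,1,-3)
reduced forms (-2, 1, -3) vs (-2, 1, -3) ⇒ equivalent

yes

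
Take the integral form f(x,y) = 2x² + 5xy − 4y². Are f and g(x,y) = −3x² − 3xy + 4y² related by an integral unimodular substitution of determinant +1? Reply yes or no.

D₁ = 57, D₂ = 57
river cycle of f (length 6): (-4, 3, 3), (3, 3, -4), (-4, 5, 2), (2, 7, -1), (-1, 7, 2), (2, 5, -4)
river cycle of g (length 6): (4, 3, -3), (-3, 3, 4), (4, 5, -2), (-2, 7, 1), (1, 7, -2), (-2, 5, 4)
cycles differ ⇒ inequivalent

no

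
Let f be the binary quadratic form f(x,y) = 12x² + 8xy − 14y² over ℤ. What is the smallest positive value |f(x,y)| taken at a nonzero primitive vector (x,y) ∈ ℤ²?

river: ρ → (-14,20,6)
river: ρ → (6,16,-20)
river: ρ → (-20,24,2)
river: ρ → (2,24,-20)
river: ρ → (-20,16,6)
river: ρ → (6,20,-14)
river: ρ → (-14,8,12)
river: ρ → (12,16,-10)
river: ρ → (-10,24,4)
river: ρ → (4,24,-10)
river: ρ → (-10,16,12)
river: ρ → (12,8,-14)
closes: descent 0, river 12
min |a| on river = 2

2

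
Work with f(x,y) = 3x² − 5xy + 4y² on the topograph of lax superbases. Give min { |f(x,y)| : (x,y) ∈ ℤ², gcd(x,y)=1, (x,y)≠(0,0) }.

translate: b→1 (≡-5 mod 6), so (3,-5,4)→(3,1,2)
flip: (3,1,2)→(2,-1,3)
reduced (well bottom): (2,-1,3) with a≤c, −a<b≤a
well minimum = a = 2

2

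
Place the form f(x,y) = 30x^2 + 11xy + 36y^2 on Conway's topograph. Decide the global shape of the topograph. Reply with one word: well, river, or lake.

D = b²−4ac = 11² − 4·30·36 = -4199
D < 0 ⇒ definite ⇒ every region one sign ⇒ single well

well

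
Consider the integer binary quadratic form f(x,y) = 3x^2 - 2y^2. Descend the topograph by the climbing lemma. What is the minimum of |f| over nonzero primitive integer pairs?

descent: ρ → (-2,4,1)  [lands on river]
river: ρ → (1,4,-2)
closes: descent 1, river 2
min |a| on river = 1

1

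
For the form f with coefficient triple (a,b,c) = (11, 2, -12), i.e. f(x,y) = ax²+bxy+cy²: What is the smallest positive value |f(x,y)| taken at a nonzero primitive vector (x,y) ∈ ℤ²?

river: ρ → (-12,22,1)
river: ρ → (1,22,-12)
river: ρ → (-12,2,11)
river: ρ → (11,20,-3)
river: ρ → (-3,22,4)
river: ρ → (4,18,-13)
river: ρ → (-13,8,9)
river: ρ → (9,10,-12)
river: ρ → (-12,14,7)
river: ρ → (7,14,-12)
river: ρ → (-12,10,9)
river: ρ → (9,8,-13)
river: ρ → (-13,18,4)
river: ρ → (4,22,-3)
river: ρ → (-3,20,11)
river: ρ → (11,2,-12)
closes: descent 0, river 16
min |a| on river = 1

1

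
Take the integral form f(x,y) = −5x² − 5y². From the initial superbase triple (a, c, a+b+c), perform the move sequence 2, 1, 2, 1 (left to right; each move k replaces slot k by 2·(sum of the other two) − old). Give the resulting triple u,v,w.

start (-5,-5,-10) = (f(1,0),f(0,1),f(1,1))
replace slot 2: 2·((-5)+(-10)) − (-5) = -25 → (-5,-25,-10)
replace slot 1: 2·((-25)+(-10)) − (-5) = -65 → (-65,-25,-10)
replace slot 2: 2·((-65)+(-10)) − (-25) = -125 → (-65,-125,-10)
replace slot 1: 2·((-125)+(-10)) − (-65) = -205 → (-205,-125,-10)

-205,-125,-10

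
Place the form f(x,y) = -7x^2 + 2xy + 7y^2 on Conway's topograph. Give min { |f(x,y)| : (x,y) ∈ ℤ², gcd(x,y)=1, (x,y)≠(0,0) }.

river: ρ → (7,12,-2)
river: ρ → (-2,12,7)
river: ρ → (7,2,-7)
river: ρ → (-7,12,2)
river: ρ → (2,12,-7)
river: ρ → (-7,2,7)
closes: descent 0, river 6
min |a| on river = 2

2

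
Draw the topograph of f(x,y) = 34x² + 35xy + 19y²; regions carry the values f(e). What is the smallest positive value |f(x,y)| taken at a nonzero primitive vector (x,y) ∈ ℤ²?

translate: b→-33 (≡35 mod 68), so (34,35,19)→(34,-33,18)
flip: (34,-33,18)→(18,33,34)
translate: b→-3 (≡33 mod 36), so (18,33,34)→(18,-3,19)
reduced (well bottom): (18,-3,19) with a≤c, −a<b≤a
well minimum = a = 18

18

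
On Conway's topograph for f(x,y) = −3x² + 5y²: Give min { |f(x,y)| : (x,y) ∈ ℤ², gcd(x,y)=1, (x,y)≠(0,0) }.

descent: ρ → (5,0,-3)
descent: ρ → (-3,6,2)  [lands on river]
river: ρ → (2,6,-3)
closes: descent 2, river 2
min |a| on river = 2

2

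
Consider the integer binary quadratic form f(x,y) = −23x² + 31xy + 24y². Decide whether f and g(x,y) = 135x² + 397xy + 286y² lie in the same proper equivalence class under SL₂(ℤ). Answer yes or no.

D₁ = 3169, D₂ = 3169
river cycle of f (length 166): (24, 17, -30), (-30, 43, 11), (11, 45, -26), (-26, 7, 30), (30, 53, -3), (-3, 55, 12), (12, 41, -31), (-31, 21, 22), (22, 23, -30), (-30, 37, 15), … (156 more)
river cycle of g (length 166): (24, 17, -30), (-30, 43, 11), (11, 45, -26), (-26, 7, 30), (30, 53, -3), (-3, 55, 12), (12, 41, -31), (-31, 21, 22), (22, 23, -30), (-30, 37, 15), … (156 more)
cycles coincide ⇒ equivalent

yes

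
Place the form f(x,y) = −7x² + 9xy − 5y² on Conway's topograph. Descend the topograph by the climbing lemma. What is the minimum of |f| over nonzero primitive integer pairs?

translate: b→5 (≡-9 mod 14), so (7,-9,5)→(7,5,3)
flip: (7,5,3)→(3,-5,7)
translate: b→1 (≡-5 mod 6), so (3,-5,7)→(3,1,5)
reduced (well bottom): (3,1,5) with a≤c, −a<b≤a
well minimum |f| = |-3| = 3 (negative-definite)

3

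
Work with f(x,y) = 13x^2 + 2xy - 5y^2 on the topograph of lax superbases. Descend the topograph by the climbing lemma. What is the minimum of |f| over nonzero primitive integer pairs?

descent: ρ → (-5,8,10)  [lands on river]
river: ρ → (10,12,-3)
river: ρ → (-3,12,10)
river: ρ → (10,8,-5)
river: ρ → (-5,12,6)
river: ρ → (6,12,-5)
closes: descent 1, river 6
min |a| on river = 3

3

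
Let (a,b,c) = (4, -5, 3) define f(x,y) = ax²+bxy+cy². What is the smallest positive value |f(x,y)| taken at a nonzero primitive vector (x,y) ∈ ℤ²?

translate: b→3 (≡-5 mod 8), so (4,-5,3)→(4,3,2)
flip: (4,3,2)→(2,-3,4)
translate: b→1 (≡-3 mod 4), so (2,-3,4)→(2,1,3)
reduced (well bottom): (2,1,3) with a≤c, −a<b≤a
well minimum = a = 2

2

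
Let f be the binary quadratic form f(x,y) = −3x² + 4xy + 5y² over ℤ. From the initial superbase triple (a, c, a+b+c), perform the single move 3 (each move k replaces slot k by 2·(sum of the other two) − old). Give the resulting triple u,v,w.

start (-3,5,6) = (f(1,0),f(0,1),f(1,1))
replace slot 3: 2·((-3)+5) − 6 = -2 → (-3,5,-2)

-3,5,-2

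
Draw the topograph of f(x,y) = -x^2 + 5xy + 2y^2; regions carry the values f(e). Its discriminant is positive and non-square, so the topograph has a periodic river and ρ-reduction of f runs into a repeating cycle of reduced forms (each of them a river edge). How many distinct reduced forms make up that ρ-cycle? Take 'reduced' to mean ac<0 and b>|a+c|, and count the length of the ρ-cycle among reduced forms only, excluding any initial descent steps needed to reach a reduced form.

D = 33, ⌊√D⌋ = 5
river: ρ → (2,3,-3)
river: ρ → (-3,3,2)
river: ρ → (2,5,-1)
river: ρ → (-1,5,2)
ρ-cycle length = 4 (tail of 0 descent steps not counted)

4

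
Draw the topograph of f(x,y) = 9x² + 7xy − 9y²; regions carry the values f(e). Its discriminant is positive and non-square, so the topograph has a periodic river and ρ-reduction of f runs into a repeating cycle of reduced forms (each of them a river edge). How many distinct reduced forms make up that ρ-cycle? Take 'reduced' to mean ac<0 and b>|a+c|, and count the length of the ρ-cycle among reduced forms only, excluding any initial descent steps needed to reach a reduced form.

D = 373, ⌊√D⌋ = 19
river: ρ → (-9,11,7)
river: ρ → (7,17,-3)
river: ρ → (-3,19,1)
river: ρ → (1,19,-3)
river: ρ → (-3,17,7)
river: ρ → (7,11,-9)
river: ρ → (-9,7,9)
river: ρ → (9,11,-7)
river: ρ → (-7,17,3)
river: ρ → (3,19,-1)
river: ρ → (-1,19,3)
river: ρ → (3,17,-7)
river: ρ → (-7,11,9)
river: ρ → (9,7,-9)
ρ-cycle length = 14 (tail of 0 descent steps not counted)

14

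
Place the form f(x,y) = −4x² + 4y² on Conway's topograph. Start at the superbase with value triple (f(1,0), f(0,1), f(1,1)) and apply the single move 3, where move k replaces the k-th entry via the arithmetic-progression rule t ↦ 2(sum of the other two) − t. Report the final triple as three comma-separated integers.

start (-4,4,0) = (f(1,0),f(0,1),f(1,1))
replace slot 3: 2·((-4)+4) − 0 = 0 → (-4,4,0)

-4,4,0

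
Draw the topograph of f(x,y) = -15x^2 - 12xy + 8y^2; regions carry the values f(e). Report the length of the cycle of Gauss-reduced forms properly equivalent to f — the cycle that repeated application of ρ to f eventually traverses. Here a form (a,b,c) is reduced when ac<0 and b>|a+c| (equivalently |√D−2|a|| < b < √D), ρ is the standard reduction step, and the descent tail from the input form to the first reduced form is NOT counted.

D = 624, ⌊√D⌋ = 24
descent: ρ → (8,12,-15)  [lands on river]
river: ρ → (-15,18,5)
river: ρ → (5,22,-7)
river: ρ → (-7,20,8)
ρ-cycle length = 4 (tail of 1 descent step not counted)

4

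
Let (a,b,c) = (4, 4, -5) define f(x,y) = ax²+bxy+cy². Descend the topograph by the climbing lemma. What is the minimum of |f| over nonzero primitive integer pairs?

river: ρ → (-5,6,3)
river: ρ → (3,6,-5)
river: ρ → (-5,4,4)
river: ρ → (4,4,-5)
closes: descent 0, river 4
min |a| on river = 3

3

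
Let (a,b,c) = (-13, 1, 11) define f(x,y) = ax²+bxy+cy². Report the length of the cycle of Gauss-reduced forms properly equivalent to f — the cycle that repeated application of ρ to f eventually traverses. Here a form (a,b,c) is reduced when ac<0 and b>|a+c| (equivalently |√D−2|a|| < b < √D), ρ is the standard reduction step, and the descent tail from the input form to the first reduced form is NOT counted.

D = 573, ⌊√D⌋ = 23
descent: ρ → (11,21,-3)  [lands on river]
river: ρ → (-3,21,11)
river: ρ → (11,23,-1)
river: ρ → (-1,23,11)
ρ-cycle length = 4 (tail of 1 descent step not counted)

4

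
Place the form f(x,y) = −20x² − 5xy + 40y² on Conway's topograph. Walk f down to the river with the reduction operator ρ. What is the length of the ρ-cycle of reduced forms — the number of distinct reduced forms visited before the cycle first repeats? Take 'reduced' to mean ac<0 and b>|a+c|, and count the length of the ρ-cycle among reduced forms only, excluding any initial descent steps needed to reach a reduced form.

D = 3225, ⌊√D⌋ = 56
descent: ρ → (40,5,-20)
descent: ρ → (-20,35,25)  [lands on river]
river: ρ → (25,15,-30)
river: ρ → (-30,45,10)
river: ρ → (10,55,-5)
river: ρ → (-5,55,10)
river: ρ → (10,45,-30)
river: ρ → (-30,15,25)
river: ρ → (25,35,-20)
river: ρ → (-20,45,15)
river: ρ → (15,45,-20)
ρ-cycle length = 10 (tail of 2 descent steps not counted)

10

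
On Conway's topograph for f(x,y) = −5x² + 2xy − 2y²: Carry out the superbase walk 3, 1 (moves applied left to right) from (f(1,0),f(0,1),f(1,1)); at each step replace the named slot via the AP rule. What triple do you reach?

start (-5,-2,-5) = (f(1,0),f(0,1),f(1,1))
replace slot 3: 2·((-5)+(-2)) − (-5) = -9 → (-5,-2,-9)
replace slot 1: 2·((-2)+(-9)) − (-5) = -17 → (-17,-2,-9)

-17,-2,-9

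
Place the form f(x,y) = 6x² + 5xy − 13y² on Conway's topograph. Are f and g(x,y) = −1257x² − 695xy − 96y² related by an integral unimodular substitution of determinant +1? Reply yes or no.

D₁ = 337, D₂ = 337
river cycle of f (length 42): (6, 17, -2), (-2, 15, 14), (14, 13, -3), (-3, 17, 4), (4, 15, -7), (-7, 13, 6), (6, 11, -9), (-9, 7, 8), (8, 9, -8), (-8, 7, 9), … (32 more)
river cycle of g (length 42): (6, 17, -2), (-2, 15, 14), (14, 13, -3), (-3, 17, 4), (4, 15, -7), (-7, 13, 6), (6, 11, -9), (-9, 7, 8), (8, 9, -8), (-8, 7, 9), … (32 more)
cycles coincide ⇒ equivalent

yes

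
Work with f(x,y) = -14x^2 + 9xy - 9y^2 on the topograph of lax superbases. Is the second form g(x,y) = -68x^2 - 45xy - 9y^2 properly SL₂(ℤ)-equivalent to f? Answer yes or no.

D₁ = -423, D₂ = -423
f is negative-definite; reduce −f:
−f: flip: (14,-9,9)→(9,9,14)
−f: reduced (well bottom): (9,9,14) with a≤c, −a<b≤a
flip sign back: reduced form of f is (-9,-9,-14)
g is negative-definite; reduce −g:
−g: flip: (68,45,9)→(9,-45,68)
−g: translate: b→9 (≡-45 mod 18), so (9,-45,68)→(9,9,14)
−g: reduced (well bottom): (9,9,14) with a≤c, −a<b≤a
flip sign back: reduced form of g is (-9,-9,-14)
reduced forms (-9, -9, -14) vs (-9, -9, -14) ⇒ equivalent

yes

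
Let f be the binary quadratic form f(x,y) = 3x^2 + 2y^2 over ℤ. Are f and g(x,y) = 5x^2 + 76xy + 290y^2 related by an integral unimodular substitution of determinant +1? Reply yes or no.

D₁ = -24, D₂ = -24
f: flip: (3,0,2)→(2,0,3)
f: reduced (well bottom): (2,0,3) with a≤c, −a<b≤a
g: translate: b→-4 (≡76 mod 10), so (5,76,290)→(5,-4,2)
g: flip: (5,-4,2)→(2,4,5)
g: translate: b→0 (≡4 mod 4), so (2,4,5)→(2,0,3)
g: reduced (well bottom): (2,0,3) with a≤c, −a<b≤a
reduced forms (2, 0, 3) vs (2, 0, 3) ⇒ equivalent

yes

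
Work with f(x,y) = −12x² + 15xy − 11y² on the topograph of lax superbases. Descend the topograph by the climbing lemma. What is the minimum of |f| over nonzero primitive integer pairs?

translate: b→9 (≡-15 mod 24), so (12,-15,11)→(12,9,8)
flip: (12,9,8)→(8,-9,12)
translate: b→7 (≡-9 mod 16), so (8,-9,12)→(8,7,11)
reduced (well bottom): (8,7,11) with a≤c, −a<b≤a
well minimum |f| = |-8| = 8 (negative-definite)

8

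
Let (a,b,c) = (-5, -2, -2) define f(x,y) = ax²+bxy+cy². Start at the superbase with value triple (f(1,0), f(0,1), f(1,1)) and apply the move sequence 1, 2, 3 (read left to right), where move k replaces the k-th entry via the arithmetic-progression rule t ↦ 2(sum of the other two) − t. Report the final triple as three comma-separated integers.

start (-5,-2,-9) = (f(1,0),f(0,1),f(1,1))
replace slot 1: 2·((-2)+(-9)) − (-5) = -17 → (-17,-2,-9)
replace slot 2: 2·((-17)+(-9)) − (-2) = -50 → (-17,-50,-9)
replace slot 3: 2·((-17)+(-50)) − (-9) = -125 → (-17,-50,-125)

-17,-50,-125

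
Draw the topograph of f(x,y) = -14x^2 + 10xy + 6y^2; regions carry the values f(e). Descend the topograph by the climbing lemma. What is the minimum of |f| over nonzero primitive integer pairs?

river: ρ → (6,14,-10)
river: ρ → (-10,6,10)
river: ρ → (10,14,-6)
river: ρ → (-6,10,14)
river: ρ → (14,18,-2)
river: ρ → (-2,18,14)
river: ρ → (14,10,-6)
river: ρ → (-6,14,10)
river: ρ → (10,6,-10)
river: ρ → (-10,14,6)
river: ρ → (6,10,-14)
river: ρ → (-14,18,2)
river: ρ → (2,18,-14)
river: ρ → (-14,10,6)
closes: descent 0, river 14
min |a| on river = 2

2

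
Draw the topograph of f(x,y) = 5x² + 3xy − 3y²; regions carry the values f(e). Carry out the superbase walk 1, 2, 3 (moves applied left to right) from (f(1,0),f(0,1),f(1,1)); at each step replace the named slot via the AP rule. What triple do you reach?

start (5,-3,5) = (f(1,0),f(0,1),f(1,1))
replace slot 1: 2·((-3)+5) − 5 = -1 → (-1,-3,5)
replace slot 2: 2·((-1)+5) − (-3) = 11 → (-1,11,5)
replace slot 3: 2·((-1)+11) − 5 = 15 → (-1,11,15)

-1,11,15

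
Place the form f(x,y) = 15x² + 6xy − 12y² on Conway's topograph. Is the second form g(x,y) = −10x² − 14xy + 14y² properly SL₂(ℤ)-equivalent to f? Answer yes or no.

D₁ = 756, D₂ = 756
river cycle of f (length 6): (-12, 18, 9), (9, 18, -12), (-12, 6, 15), (15, 24, -3), (-3, 24, 15), (15, 6, -12)
river cycle of g (length 4): (14, 14, -10), (-10, 26, 2), (2, 26, -10), (-10, 14, 14)
cycles differ ⇒ inequivalent

no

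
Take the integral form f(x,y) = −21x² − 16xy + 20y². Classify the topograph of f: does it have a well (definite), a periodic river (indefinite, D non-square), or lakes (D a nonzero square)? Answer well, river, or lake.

D = b²−4ac = (-16)² − 4·(-21)·20 = 1936
D = 44² is a perfect square ⇒ form factors over ℤ ⇒ lakes

lake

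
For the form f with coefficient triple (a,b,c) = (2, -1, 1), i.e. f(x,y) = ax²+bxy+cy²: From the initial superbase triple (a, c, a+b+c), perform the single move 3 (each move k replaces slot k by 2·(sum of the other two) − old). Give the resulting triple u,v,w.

start (2,1,2) = (f(1,0),f(0,1),f(1,1))
replace slot 3: 2·(2+1) − 2 = 4 → (2,1,4)

2,1,4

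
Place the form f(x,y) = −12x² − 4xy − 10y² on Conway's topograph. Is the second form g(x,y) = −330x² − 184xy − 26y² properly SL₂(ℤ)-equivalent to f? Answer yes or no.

D₁ = -464, D₂ = -464
f is negative-definite; reduce −f:
−f: flip: (12,4,10)→(10,-4,12)
−f: reduced (well bottom): (10,-4,12) with a≤c, −a<b≤a
flip sign back: reduced form of f is (-10,4,-12)
g is negative-definite; reduce −g:
−g: flip: (330,184,26)→(26,-184,330)
−g: translate: b→24 (≡-184 mod 52), so (26,-184,330)→(26,24,10)
−g: flip: (26,24,10)→(10,-24,26)
−g: translate: b→-4 (≡-24 mod 20), so (10,-24,26)→(10,-4,12)
−g: reduced (well bottom): (10,-4,12) with a≤c, −a<b≤a
flip sign back: reduced form of g is (-10,4,-12)
reduced forms (-10, 4, -12) vs (-10, 4, -12) ⇒ equivalent

yes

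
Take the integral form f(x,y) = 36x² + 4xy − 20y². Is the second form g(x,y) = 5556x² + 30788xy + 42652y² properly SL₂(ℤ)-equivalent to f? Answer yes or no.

D₁ = 2896, D₂ = 2896
river cycle of f (length 10): (-20, 36, 20), (20, 44, -12), (-12, 52, 4), (4, 52, -12), (-12, 44, 20), (20, 36, -20), (-20, 44, 12), (12, 52, -4), (-4, 52, 12), (12, 44, -20)
river cycle of g (length 10): (-20, 36, 20), (20, 44, -12), (-12, 52, 4), (4, 52, -12), (-12, 44, 20), (20, 36, -20), (-20, 44, 12), (12, 52, -4), (-4, 52, 12), (12, 44, -20)
cycles coincide ⇒ equivalent

yes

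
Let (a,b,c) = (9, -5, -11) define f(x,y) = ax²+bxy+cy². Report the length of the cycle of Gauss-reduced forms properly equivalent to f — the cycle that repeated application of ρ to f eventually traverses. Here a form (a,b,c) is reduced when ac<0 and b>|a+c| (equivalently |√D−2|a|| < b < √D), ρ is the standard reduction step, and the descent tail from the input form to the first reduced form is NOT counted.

D = 421, ⌊√D⌋ = 20
descent: ρ → (-11,5,9)  [lands on river]
river: ρ → (9,13,-7)
river: ρ → (-7,15,7)
river: ρ → (7,13,-9)
river: ρ → (-9,5,11)
river: ρ → (11,17,-3)
river: ρ → (-3,19,5)
river: ρ → (5,11,-15)
river: ρ → (-15,19,1)
river: ρ → (1,19,-15)
river: ρ → (-15,11,5)
river: ρ → (5,19,-3)
river: ρ → (-3,17,11)
river: ρ → (11,5,-9)
river: ρ → (-9,13,7)
river: ρ → (7,15,-7)
river: ρ → (-7,13,9)
river: ρ → (9,5,-11)
river: ρ → (-11,17,3)
river: ρ → (3,19,-5)
river: ρ → (-5,11,15)
river: ρ → (15,19,-1)
river: ρ → (-1,19,15)
river: ρ → (15,11,-5)
river: ρ → (-5,19,3)
river: ρ → (3,17,-11)
ρ-cycle length = 26 (tail of 1 descent step not counted)

26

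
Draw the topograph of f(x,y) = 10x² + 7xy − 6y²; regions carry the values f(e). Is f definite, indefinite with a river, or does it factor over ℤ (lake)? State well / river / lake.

D = b²−4ac = 7² − 4·10·(-6) = 289
D = 17² is a perfect square ⇒ form factors over ℤ ⇒ lakes

lake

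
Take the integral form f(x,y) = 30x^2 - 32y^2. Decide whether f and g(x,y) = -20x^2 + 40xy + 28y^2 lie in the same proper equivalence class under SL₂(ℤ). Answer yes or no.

D₁ = 3840, D₂ = 3840
river cycle of f (length 2): (30, 60, -2), (-2, 60, 30)
river cycle of g (length 6): (28, 16, -32), (-32, 48, 12), (12, 48, -32), (-32, 16, 28), (28, 40, -20), (-20, 40, 28)
cycles differ ⇒ inequivalent

no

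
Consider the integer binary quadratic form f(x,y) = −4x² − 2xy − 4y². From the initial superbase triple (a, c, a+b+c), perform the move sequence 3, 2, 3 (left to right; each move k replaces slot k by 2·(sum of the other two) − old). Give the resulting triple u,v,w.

start (-4,-4,-10) = (f(1,0),f(0,1),f(1,1))
replace slot 3: 2·((-4)+(-4)) − (-10) = -6 → (-4,-4,-6)
replace slot 2: 2·((-4)+(-6)) − (-4) = -16 → (-4,-16,-6)
replace slot 3: 2·((-4)+(-16)) − (-6) = -34 → (-4,-16,-34)

-4,-16,-34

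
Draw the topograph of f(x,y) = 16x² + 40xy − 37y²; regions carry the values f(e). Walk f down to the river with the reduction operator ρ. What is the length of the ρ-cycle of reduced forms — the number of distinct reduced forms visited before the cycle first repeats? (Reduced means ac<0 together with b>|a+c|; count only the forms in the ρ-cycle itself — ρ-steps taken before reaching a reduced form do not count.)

D = 3968, ⌊√D⌋ = 62
river: ρ → (-37,34,19)
river: ρ → (19,42,-29)
river: ρ → (-29,16,32)
river: ρ → (32,48,-13)
river: ρ → (-13,56,16)
river: ρ → (16,40,-37)
ρ-cycle length = 6 (tail of 0 descent steps not counted)

6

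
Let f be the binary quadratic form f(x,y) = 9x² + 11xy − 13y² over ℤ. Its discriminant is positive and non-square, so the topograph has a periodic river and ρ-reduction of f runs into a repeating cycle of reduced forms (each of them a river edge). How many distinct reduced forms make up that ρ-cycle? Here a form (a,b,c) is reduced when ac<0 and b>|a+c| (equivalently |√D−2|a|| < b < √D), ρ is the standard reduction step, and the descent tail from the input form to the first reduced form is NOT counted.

D = 589, ⌊√D⌋ = 24
river: ρ → (-13,15,7)
river: ρ → (7,13,-15)
river: ρ → (-15,17,5)
river: ρ → (5,23,-3)
river: ρ → (-3,19,19)
river: ρ → (19,19,-3)
river: ρ → (-3,23,5)
river: ρ → (5,17,-15)
river: ρ → (-15,13,7)
river: ρ → (7,15,-13)
river: ρ → (-13,11,9)
river: ρ → (9,7,-15)
river: ρ → (-15,23,1)
river: ρ → (1,23,-15)
river: ρ → (-15,7,9)
river: ρ → (9,11,-13)
ρ-cycle length = 16 (tail of 0 descent steps not counted)

16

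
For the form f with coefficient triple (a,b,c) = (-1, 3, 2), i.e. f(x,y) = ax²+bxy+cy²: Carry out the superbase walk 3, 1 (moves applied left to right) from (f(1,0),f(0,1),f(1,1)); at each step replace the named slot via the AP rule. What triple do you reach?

start (-1,2,4) = (f(1,0),f(0,1),f(1,1))
replace slot 3: 2·((-1)+2) − 4 = -2 → (-1,2,-2)
replace slot 1: 2·(2+(-2)) − (-1) = 1 → (1,2,-2)

1,2,-2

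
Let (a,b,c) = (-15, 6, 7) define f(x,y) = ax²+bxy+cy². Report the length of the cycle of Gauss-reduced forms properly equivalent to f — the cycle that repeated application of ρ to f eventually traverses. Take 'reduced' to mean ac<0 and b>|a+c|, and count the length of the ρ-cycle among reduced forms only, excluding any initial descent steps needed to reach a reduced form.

D = 456, ⌊√D⌋ = 21
descent: ρ → (7,8,-14)  [lands on river]
river: ρ → (-14,20,1)
river: ρ → (1,20,-14)
river: ρ → (-14,8,7)
river: ρ → (7,20,-2)
river: ρ → (-2,20,7)
ρ-cycle length = 6 (tail of 1 descent step not counted)

6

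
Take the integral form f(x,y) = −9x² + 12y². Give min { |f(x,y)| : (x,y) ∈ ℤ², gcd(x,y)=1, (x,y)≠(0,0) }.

descent: ρ → (12,0,-9)
descent: ρ → (-9,18,3)  [lands on river]
river: ρ → (3,18,-9)
closes: descent 2, river 2
min |a| on river = 3

3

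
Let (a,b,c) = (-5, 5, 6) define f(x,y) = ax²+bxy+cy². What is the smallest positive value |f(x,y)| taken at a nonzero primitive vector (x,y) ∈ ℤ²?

river: ρ → (6,7,-4)
river: ρ → (-4,9,4)
river: ρ → (4,7,-6)
river: ρ → (-6,5,5)
river: ρ → (5,5,-6)
river: ρ → (-6,7,4)
river: ρ → (4,9,-4)
river: ρ → (-4,7,6)
river: ρ → (6,5,-5)
river: ρ → (-5,5,6)
closes: descent 0, river 10
min |a| on river = 4

4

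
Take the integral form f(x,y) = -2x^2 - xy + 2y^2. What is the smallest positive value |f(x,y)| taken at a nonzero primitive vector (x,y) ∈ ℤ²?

descent: ρ → (2,1,-2)  [lands on river]
river: ρ → (-2,3,1)
river: ρ → (1,3,-2)
river: ρ → (-2,1,2)
river: ρ → (2,3,-1)
river: ρ → (-1,3,2)
closes: descent 1, river 6
min |a| on river = 1

1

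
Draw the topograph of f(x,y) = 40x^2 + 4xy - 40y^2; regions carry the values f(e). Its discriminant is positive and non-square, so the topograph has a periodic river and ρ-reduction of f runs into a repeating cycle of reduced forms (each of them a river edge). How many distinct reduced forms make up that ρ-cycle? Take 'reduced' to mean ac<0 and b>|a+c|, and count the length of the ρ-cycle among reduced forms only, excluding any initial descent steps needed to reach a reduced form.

D = 6416, ⌊√D⌋ = 80
river: ρ → (-40,76,4)
river: ρ → (4,76,-40)
river: ρ → (-40,4,40)
river: ρ → (40,76,-4)
river: ρ → (-4,76,40)
river: ρ → (40,4,-40)
ρ-cycle length = 6 (tail of 0 descent steps not counted)

6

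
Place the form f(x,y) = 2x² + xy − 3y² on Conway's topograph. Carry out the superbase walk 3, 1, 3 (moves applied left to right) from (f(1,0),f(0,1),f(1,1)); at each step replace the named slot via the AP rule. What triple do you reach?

start (2,-3,0) = (f(1,0),f(0,1),f(1,1))
replace slot 3: 2·(2+(-3)) − 0 = -2 → (2,-3,-2)
replace slot 1: 2·((-3)+(-2)) − 2 = -12 → (-12,-3,-2)
replace slot 3: 2·((-12)+(-3)) − (-2) = -28 → (-12,-3,-28)

-12,-3,-28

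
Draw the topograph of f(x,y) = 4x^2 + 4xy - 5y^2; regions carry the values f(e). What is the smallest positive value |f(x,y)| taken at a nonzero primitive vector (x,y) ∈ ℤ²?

river: ρ → (-5,6,3)
river: ρ → (3,6,-5)
river: ρ → (-5,4,4)
river: ρ → (4,4,-5)
closes: descent 0, river 4
min |a| on river = 3

3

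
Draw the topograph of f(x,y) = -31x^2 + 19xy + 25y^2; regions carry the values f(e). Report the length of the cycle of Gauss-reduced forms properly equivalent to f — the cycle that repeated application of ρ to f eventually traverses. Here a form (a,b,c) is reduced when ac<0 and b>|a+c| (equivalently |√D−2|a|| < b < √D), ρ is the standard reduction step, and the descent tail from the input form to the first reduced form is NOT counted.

D = 3461, ⌊√D⌋ = 58
river: ρ → (25,31,-25)
river: ρ → (-25,19,31)
river: ρ → (31,43,-13)
river: ρ → (-13,35,43)
river: ρ → (43,51,-5)
river: ρ → (-5,49,53)
river: ρ → (53,57,-1)
river: ρ → (-1,57,53)
river: ρ → (53,49,-5)
river: ρ → (-5,51,43)
river: ρ → (43,35,-13)
river: ρ → (-13,43,31)
river: ρ → (31,19,-25)
river: ρ → (-25,31,25)
river: ρ → (25,19,-31)
river: ρ → (-31,43,13)
river: ρ → (13,35,-43)
river: ρ → (-43,51,5)
river: ρ → (5,49,-53)
river: ρ → (-53,57,1)
river: ρ → (1,57,-53)
river: ρ → (-53,49,5)
river: ρ → (5,51,-43)
river: ρ → (-43,35,13)
river: ρ → (13,43,-31)
river: ρ → (-31,19,25)
ρ-cycle length = 26 (tail of 0 descent steps not counted)

26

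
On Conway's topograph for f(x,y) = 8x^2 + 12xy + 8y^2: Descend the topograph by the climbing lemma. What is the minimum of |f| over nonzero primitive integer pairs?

translate: b→-4 (≡12 mod 16), so (8,12,8)→(8,-4,4)
flip: (8,-4,4)→(4,4,8)
reduced (well bottom): (4,4,8) with a≤c, −a<b≤a
well minimum = a = 4

4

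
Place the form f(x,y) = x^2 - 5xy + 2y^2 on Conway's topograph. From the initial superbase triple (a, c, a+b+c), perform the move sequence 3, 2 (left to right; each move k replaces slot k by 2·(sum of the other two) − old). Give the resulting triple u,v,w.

start (1,2,-2) = (f(1,0),f(0,1),f(1,1))
replace slot 3: 2·(1+2) − (-2) = 8 → (1,2,8)
replace slot 2: 2·(1+8) − 2 = 16 → (1,16,8)

1,16,8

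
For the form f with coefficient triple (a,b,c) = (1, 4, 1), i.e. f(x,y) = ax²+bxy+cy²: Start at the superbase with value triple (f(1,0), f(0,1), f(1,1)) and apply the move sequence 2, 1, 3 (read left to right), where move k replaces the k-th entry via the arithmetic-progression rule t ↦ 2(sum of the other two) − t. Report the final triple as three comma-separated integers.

start (1,1,6) = (f(1,0),f(0,1),f(1,1))
replace slot 2: 2·(1+6) − 1 = 13 → (1,13,6)
replace slot 1: 2·(13+6) − 1 = 37 → (37,13,6)
replace slot 3: 2·(37+13) − 6 = 94 → (37,13,94)

37,13,94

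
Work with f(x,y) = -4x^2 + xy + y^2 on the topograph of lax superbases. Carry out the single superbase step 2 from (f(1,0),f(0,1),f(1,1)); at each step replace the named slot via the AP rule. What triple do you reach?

start (-4,1,-2) = (f(1,0),f(0,1),f(1,1))
replace slot 2: 2·((-4)+(-2)) − 1 = -13 → (-4,-13,-2)

-4,-13,-2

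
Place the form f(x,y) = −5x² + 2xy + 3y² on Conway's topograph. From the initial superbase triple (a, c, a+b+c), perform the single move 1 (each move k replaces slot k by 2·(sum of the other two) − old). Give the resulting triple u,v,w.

start (-5,3,0) = (f(1,0),f(0,1),f(1,1))
replace slot 1: 2·(3+0) − (-5) = 11 → (11,3,0)

11,3,0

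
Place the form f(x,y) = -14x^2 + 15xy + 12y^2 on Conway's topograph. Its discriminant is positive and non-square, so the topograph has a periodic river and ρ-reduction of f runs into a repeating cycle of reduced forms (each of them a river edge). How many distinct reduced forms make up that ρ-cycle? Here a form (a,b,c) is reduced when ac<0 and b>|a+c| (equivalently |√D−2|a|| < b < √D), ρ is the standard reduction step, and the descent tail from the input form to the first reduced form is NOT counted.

D = 897, ⌊√D⌋ = 29
river: ρ → (12,9,-17)
river: ρ → (-17,25,4)
river: ρ → (4,23,-23)
river: ρ → (-23,23,4)
river: ρ → (4,25,-17)
river: ρ → (-17,9,12)
river: ρ → (12,15,-14)
river: ρ → (-14,13,13)
river: ρ → (13,13,-14)
river: ρ → (-14,15,12)
ρ-cycle length = 10 (tail of 0 descent steps not counted)

10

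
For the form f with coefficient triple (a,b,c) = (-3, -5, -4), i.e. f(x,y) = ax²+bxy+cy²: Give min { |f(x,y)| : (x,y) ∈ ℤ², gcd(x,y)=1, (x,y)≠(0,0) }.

translate: b→-1 (≡5 mod 6), so (3,5,4)→(3,-1,2)
flip: (3,-1,2)→(2,1,3)
reduced (well bottom): (2,1,3) with a≤c, −a<b≤a
well minimum |f| = |-2| = 2 (negative-definite)

2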